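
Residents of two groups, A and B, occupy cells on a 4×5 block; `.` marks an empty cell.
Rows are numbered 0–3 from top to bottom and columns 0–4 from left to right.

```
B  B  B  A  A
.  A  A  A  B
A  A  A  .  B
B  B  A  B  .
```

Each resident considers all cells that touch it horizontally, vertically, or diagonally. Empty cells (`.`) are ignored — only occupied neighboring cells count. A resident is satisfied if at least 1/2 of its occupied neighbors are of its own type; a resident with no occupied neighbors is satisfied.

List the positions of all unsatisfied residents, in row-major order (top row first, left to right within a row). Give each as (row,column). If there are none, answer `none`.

(0,2), (1,4), (3,0), (3,1), (3,3)

Row 0: (0,0)B 1/2 ✓ · (0,1)B 2/4 ✓ · (0,2)B 1/5 ✗ · (0,3)A 3/5 ✓ · (0,4)A 2/3 ✓
Row 1: (1,1)A 4/7 ✓ · (1,2)A 5/7 ✓ · (1,3)A 4/7 ✓ · (1,4)B 1/4 ✗
Row 2: (2,0)A 2/4 ✓ · (2,1)A 5/7 ✓ · (2,2)A 5/7 ✓ · (2,4)B 2/3 ✓
Row 3: (3,0)B 1/3 ✗ · (3,1)B 1/5 ✗ · (3,2)A 2/4 ✓ · (3,3)B 1/3 ✗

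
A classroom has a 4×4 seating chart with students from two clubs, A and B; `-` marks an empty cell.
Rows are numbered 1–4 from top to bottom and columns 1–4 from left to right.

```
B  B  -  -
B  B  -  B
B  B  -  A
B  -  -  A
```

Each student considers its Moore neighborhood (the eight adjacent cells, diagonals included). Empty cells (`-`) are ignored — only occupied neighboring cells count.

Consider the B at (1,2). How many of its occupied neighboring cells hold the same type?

Occupied neighbors of (1,2): (1,1)=B, (2,1)=B, (2,2)=B.
Same type (B): 3 of 3.

3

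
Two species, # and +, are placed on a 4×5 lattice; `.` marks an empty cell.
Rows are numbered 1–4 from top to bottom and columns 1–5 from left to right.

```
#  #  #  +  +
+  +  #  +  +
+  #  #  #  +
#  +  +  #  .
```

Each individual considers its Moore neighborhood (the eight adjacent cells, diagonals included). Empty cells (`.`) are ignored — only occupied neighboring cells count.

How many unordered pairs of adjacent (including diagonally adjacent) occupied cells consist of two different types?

27

Scan each occupied cell's neighbors to the right and below (and the two forward diagonals) so each pair is counted once.
From row 1: 8 unlike of 17 pairs (running 8/17).
From row 2: 8 unlike of 17 pairs (running 16/34).
From row 3: 9 unlike of 15 pairs (running 25/49).
From row 4: 2 unlike of 3 pairs (running 27/52).
Total adjacent occupied pairs: 52; unlike-type pairs: 27.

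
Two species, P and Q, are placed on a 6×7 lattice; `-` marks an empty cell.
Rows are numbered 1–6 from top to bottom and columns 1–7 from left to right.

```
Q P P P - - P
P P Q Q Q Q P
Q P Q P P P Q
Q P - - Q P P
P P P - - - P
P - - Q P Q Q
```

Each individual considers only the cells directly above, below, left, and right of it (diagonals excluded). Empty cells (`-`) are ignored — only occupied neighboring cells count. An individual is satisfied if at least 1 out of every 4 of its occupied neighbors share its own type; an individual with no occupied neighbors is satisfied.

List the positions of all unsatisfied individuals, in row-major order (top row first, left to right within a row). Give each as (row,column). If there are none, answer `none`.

Row 1: (1,1)Q 0/2 not · (1,2)P 2/3 satisfied · (1,3)P 2/3 satisfied · (1,4)P 1/2 satisfied · (1,7)P 1/1 satisfied
Row 2: (2,1)P 1/3 satisfied · (2,2)P 3/4 satisfied · (2,3)Q 2/4 satisfied · (2,4)Q 2/4 satisfied · (2,5)Q 2/3 satisfied · (2,6)Q 1/3 satisfied · (2,7)P 1/3 satisfied
Row 3: (3,1)Q 1/3 satisfied · (3,2)P 2/4 satisfied · (3,3)Q 1/3 satisfied · (3,4)P 1/3 satisfied · (3,5)P 2/4 satisfied · (3,6)P 2/4 satisfied · (3,7)Q 0/3 not
Row 4: (4,1)Q 1/3 satisfied · (4,2)P 2/3 satisfied · (4,5)Q 0/2 not · (4,6)P 2/3 satisfied · (4,7)P 2/3 satisfied
Row 5: (5,1)P 2/3 satisfied · (5,2)P 3/3 satisfied · (5,3)P 1/1 satisfied · (5,7)P 1/2 satisfied
Row 6: (6,1)P 1/1 satisfied · (6,4)Q 0/1 not · (6,5)P 0/2 not · (6,6)Q 1/2 satisfied · (6,7)Q 1/2 satisfied

(1,1), (3,7), (4,5), (6,4), (6,5)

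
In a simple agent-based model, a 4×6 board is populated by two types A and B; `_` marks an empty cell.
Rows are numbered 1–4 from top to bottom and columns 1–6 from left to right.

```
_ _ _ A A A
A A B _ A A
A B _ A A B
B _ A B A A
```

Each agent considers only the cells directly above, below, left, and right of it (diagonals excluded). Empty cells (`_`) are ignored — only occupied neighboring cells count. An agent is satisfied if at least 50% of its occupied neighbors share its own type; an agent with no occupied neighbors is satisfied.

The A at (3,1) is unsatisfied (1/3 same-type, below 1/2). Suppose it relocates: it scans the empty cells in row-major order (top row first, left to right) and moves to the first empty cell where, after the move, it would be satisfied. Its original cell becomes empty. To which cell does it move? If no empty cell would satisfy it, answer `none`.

Vacating (3,1). Empty cells in order:
  (1,1): 1/1 same-type → satisfied — stop here.

(1,1)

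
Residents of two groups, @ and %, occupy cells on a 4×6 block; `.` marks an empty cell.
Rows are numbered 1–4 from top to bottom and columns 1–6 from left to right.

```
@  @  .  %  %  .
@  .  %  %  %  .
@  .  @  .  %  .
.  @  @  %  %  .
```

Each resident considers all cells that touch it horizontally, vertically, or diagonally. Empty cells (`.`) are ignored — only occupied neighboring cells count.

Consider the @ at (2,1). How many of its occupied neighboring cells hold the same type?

Occupied neighbors of (2,1): (1,1)=@, (1,2)=@, (3,1)=@.
Same type (@): 3 of 3.

3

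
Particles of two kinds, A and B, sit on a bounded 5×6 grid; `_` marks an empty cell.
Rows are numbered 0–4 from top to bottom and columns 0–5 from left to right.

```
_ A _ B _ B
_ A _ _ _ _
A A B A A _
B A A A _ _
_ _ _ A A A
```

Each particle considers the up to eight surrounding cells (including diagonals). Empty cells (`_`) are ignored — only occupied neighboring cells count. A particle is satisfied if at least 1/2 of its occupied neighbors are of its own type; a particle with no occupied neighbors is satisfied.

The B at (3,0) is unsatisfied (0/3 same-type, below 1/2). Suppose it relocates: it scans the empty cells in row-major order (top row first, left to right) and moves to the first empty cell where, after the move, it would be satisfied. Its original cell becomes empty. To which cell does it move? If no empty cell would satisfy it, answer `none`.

(0,4)

Vacating (3,0). Empty cells in order:
  (0,0): 0/2 same-type → still unsatisfied.
  (0,2): 1/3 same-type → still unsatisfied.
  (0,4): 2/2 same-type → satisfied — stop here.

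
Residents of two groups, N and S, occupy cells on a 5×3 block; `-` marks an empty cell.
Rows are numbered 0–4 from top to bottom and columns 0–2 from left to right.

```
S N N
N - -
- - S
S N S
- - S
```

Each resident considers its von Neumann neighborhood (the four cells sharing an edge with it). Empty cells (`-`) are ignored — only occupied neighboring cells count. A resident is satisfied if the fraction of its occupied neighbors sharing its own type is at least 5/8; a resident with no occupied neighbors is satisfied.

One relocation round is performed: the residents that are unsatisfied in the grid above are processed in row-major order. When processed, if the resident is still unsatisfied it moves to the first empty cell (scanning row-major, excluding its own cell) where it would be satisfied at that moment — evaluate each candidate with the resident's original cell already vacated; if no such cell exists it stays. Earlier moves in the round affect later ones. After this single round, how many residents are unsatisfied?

Initially unsatisfied (in order): (0,0), (0,1), (1,0), (3,0), (3,1).
  (0,0) → (4,0).
  (0,1): now satisfied by earlier moves; stays.
  (1,0): now satisfied by earlier moves; stays.
  (3,0) → (4,1).
  (3,1) → (0,0).
Resulting grid:
N N N
N - -
- - S
- - S
S S S
All satisfied now.

0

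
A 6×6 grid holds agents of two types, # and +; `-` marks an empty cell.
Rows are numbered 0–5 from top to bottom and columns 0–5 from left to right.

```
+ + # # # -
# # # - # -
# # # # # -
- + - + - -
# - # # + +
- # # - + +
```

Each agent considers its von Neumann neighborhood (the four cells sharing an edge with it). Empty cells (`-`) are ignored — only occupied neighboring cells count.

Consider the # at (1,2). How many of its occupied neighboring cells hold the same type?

Occupied neighbors of (1,2): (0,2)=#, (2,2)=#, (1,1)=#.
Same type (#): 3 of 3.

3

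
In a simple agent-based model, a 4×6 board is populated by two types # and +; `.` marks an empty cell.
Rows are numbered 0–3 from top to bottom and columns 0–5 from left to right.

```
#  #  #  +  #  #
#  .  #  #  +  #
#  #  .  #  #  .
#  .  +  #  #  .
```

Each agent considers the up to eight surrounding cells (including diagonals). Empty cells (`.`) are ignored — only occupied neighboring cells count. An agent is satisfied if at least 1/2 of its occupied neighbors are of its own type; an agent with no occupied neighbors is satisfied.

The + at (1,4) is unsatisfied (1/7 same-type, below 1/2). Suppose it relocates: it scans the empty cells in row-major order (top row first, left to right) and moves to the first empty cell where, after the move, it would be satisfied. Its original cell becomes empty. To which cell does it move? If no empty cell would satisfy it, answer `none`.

Vacating (1,4). Empty cells in order:
  (1,1): 0/7 same-type → still unsatisfied.
  (2,2): 1/6 same-type → still unsatisfied.
  (2,5): 0/3 same-type → still unsatisfied.
  (3,1): 1/4 same-type → still unsatisfied.
  (3,5): 0/2 same-type → still unsatisfied.

none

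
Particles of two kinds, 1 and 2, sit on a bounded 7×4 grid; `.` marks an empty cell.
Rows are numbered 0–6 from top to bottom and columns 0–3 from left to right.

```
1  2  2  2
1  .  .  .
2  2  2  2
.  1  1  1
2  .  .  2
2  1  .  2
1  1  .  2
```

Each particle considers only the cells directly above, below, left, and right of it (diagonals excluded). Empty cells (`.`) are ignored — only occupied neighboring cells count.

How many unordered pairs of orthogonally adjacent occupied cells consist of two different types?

8

Scan each occupied cell's neighbors to the right and below so each pair is counted once.
Row 0: 1(0,0)–2(0,1)≠ 1(0,0)–1(1,0)= 2(0,1)–2(0,2)= 2(0,2)–2(0,3)=  → 1/4 unlike.
Row 1: 1(1,0)–2(2,0)≠  → 1/1 unlike.
Row 2: 2(2,0)–2(2,1)= 2(2,1)–2(2,2)= 2(2,1)–1(3,1)≠ 2(2,2)–2(2,3)= 2(2,2)–1(3,2)≠ 2(2,3)–1(3,3)≠  → 3/6 unlike.
Row 3: 1(3,1)–1(3,2)= 1(3,2)–1(3,3)= 1(3,3)–2(4,3)≠  → 1/3 unlike.
Row 4: 2(4,0)–2(5,0)= 2(4,3)–2(5,3)=  → 0/2 unlike.
Row 5: 2(5,0)–1(5,1)≠ 2(5,0)–1(6,0)≠ 1(5,1)–1(6,1)= 2(5,3)–2(6,3)=  → 2/4 unlike.
Row 6: 1(6,0)–1(6,1)=  → 0/1 unlike.
Total adjacent occupied pairs: 21; unlike-type pairs: 8.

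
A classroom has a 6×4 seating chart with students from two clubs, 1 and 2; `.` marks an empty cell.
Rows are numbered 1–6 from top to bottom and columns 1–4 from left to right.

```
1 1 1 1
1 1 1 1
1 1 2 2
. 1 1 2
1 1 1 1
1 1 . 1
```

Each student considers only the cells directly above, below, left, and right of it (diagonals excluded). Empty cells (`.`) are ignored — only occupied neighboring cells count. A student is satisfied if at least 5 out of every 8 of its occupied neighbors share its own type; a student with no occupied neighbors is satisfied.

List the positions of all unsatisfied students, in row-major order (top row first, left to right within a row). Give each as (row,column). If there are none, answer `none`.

Row 1: (1,1)1 2/2 ok · (1,2)1 3/3 ok · (1,3)1 3/3 ok · (1,4)1 2/2 ok
Row 2: (2,1)1 3/3 ok · (2,2)1 4/4 ok · (2,3)1 3/4 ok · (2,4)1 2/3 ok
Row 3: (3,1)1 2/2 ok · (3,2)1 3/4 ok · (3,3)2 1/4 unhappy · (3,4)2 2/3 ok
Row 4: (4,2)1 3/3 ok · (4,3)1 2/4 unhappy · (4,4)2 1/3 unhappy
Row 5: (5,1)1 2/2 ok · (5,2)1 4/4 ok · (5,3)1 3/3 ok · (5,4)1 2/3 ok
Row 6: (6,1)1 2/2 ok · (6,2)1 2/2 ok · (6,4)1 1/1 ok

(3,3), (4,3), (4,4)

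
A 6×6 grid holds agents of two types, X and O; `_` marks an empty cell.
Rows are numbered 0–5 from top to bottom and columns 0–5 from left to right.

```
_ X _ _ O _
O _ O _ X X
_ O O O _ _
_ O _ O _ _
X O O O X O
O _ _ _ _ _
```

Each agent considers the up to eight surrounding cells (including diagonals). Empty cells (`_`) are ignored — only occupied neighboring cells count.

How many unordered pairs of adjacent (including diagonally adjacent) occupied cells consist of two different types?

11

Scan each occupied cell's neighbors to the right and below (and the two forward diagonals) so each pair is counted once.
From row 0: 4 unlike of 4 pairs (running 4/4).
From row 1: 1 unlike of 6 pairs (running 5/10).
From row 2: 0 unlike of 6 pairs (running 5/16).
From row 3: 2 unlike of 6 pairs (running 7/22).
From row 4: 4 unlike of 7 pairs (running 11/29).
Total adjacent occupied pairs: 29; unlike-type pairs: 11.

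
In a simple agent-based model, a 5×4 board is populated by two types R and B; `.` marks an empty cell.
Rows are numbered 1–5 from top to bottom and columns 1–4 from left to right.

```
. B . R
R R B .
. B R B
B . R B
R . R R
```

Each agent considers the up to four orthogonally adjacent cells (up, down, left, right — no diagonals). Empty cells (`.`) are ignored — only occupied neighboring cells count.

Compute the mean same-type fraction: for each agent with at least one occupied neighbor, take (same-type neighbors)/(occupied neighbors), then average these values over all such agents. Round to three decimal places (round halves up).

0.346

Row 1: (1,2)B 0/1 · (1,4)R — no occupied neighbors
Row 2: (2,1)R 1/1 · (2,2)R 1/4 · (2,3)B 0/2
Row 3: (3,2)B 0/2 · (3,3)R 1/4 · (3,4)B 1/2
Row 4: (4,1)B 0/1 · (4,3)R 2/3 · (4,4)B 1/3
Row 5: (5,1)R 0/1 · (5,3)R 2/2 · (5,4)R 1/2
Sum over 13 agents: 0/1 + 1/1 + 1/4 + 0/2 + 0/2 + 1/4 + 1/2 + 0/1 + 2/3 + 1/3 + 0/1 + 2/2 + 1/2 = 9/2; mean = 9/2 ÷ 13 = 9/26 = 0.346153… → 0.346.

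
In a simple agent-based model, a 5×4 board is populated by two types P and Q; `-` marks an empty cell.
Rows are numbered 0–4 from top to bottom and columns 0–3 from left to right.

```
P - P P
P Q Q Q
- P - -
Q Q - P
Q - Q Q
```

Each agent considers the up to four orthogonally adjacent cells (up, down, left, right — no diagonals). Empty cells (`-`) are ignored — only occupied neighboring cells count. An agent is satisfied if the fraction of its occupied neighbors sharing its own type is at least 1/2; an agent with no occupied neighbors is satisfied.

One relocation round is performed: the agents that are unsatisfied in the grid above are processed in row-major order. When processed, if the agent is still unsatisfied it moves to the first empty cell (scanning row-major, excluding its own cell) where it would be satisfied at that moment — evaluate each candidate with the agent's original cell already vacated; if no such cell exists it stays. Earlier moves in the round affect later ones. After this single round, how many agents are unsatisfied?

Initially unsatisfied (in order): (1,1), (2,1), (3,3).
  (1,1) → (2,2).
  (2,1) → (0,1).
  (3,3) → (1,1).
Resulting grid:
P P P P
P P Q Q
- - Q -
Q Q - -
Q - Q Q
All satisfied now.

0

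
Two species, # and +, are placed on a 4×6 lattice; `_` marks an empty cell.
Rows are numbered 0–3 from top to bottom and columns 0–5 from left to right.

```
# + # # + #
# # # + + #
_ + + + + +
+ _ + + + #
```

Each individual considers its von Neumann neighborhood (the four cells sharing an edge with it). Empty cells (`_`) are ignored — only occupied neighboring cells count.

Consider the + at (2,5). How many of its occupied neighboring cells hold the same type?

1

Occupied neighbors of (2,5): (1,5)=#, (3,5)=#, (2,4)=+.
Same type (+): 1 of 3.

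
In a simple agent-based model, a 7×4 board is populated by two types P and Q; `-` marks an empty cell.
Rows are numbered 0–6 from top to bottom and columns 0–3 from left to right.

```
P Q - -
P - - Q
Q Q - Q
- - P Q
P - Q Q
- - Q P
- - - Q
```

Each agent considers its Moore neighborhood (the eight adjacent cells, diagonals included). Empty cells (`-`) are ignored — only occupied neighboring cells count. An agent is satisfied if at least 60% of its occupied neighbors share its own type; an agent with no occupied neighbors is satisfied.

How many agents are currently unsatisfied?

8

Row 0: (0,0)P 1/2 ✗ · (0,1)Q 0/2 ✗
Row 1: (1,0)P 1/4 ✗ · (1,3)Q 1/1 ✓
Row 2: (2,0)Q 1/2 ✗ · (2,1)Q 1/3 ✗ · (2,3)Q 2/3 ✓
Row 3: (3,2)P 0/5 ✗ · (3,3)Q 3/4 ✓
Row 4: (4,0)P 0/0 ✓ · (4,2)Q 3/5 ✓ · (4,3)Q 3/5 ✓
Row 5: (5,2)Q 3/4 ✓ · (5,3)P 0/4 ✗
Row 6: (6,3)Q 1/2 ✗
Unsatisfied: (0,0), (0,1), (1,0), (2,0), (2,1), (3,2), (5,3), (6,3) — 8 in total.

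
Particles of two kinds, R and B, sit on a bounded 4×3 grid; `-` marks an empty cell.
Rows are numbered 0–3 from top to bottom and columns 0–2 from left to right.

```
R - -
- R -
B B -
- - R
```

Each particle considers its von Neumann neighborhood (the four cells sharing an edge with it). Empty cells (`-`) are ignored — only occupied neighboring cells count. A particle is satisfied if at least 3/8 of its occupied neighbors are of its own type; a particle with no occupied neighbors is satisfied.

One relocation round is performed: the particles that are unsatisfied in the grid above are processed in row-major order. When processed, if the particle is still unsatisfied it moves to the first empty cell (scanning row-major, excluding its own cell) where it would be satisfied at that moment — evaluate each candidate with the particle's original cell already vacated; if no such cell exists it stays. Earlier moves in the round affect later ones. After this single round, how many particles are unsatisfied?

Initially unsatisfied (in order): (1,1).
  (1,1) → (0,1).
Resulting grid:
R R -
- - -
B B -
- - R
All satisfied now.

0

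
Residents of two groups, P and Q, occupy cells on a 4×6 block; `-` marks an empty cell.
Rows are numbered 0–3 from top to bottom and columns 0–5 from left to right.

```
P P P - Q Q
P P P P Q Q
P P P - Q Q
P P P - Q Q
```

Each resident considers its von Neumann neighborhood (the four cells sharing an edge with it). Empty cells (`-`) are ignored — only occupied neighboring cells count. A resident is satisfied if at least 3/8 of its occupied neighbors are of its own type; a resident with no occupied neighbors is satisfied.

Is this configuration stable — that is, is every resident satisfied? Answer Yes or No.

Yes

(0,0)P 2/2 ok
(0,1)P 3/3 ok
(0,2)P 2/2 ok
(0,4)Q 2/2 ok
(0,5)Q 2/2 ok
(1,0)P 3/3 ok
(1,1)P 4/4 ok
(1,2)P 4/4 ok
(1,3)P 1/2 ok
(1,4)Q 3/4 ok
(1,5)Q 3/3 ok
(2,0)P 3/3 ok
(2,1)P 4/4 ok
(2,2)P 3/3 ok
(2,4)Q 3/3 ok
(2,5)Q 3/3 ok
(3,0)P 2/2 ok
(3,1)P 3/3 ok
(3,2)P 2/2 ok
(3,4)Q 2/2 ok
(3,5)Q 2/2 ok
All meet the threshold, so the configuration is stable.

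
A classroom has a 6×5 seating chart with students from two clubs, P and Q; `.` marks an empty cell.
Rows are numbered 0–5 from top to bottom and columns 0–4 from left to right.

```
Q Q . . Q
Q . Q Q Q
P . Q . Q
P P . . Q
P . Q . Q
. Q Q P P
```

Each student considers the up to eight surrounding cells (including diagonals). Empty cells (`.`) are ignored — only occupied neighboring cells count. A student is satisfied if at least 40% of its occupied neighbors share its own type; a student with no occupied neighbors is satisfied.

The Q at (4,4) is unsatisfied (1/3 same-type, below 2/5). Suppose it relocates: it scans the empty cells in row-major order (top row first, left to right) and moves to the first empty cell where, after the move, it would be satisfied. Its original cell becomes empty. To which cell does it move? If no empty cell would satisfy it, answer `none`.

(0,2)

Vacating (4,4). Empty cells in order:
  (0,2): 3/3 same-type → satisfied — stop here.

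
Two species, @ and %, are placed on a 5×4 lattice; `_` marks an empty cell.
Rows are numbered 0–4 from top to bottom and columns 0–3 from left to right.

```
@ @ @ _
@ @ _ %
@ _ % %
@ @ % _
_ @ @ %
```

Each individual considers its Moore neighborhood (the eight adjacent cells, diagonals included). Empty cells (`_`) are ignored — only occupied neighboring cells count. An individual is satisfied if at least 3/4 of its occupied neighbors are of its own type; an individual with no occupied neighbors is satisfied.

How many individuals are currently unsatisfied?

7

Row 0: (0,0)@ 3/3 ok · (0,1)@ 4/4 ok · (0,2)@ 2/3 unhappy
Row 1: (1,0)@ 4/4 ok · (1,1)@ 5/6 ok · (1,3)% 2/3 unhappy
Row 2: (2,0)@ 4/4 ok · (2,2)% 3/5 unhappy · (2,3)% 3/3 ok
Row 3: (3,0)@ 3/3 ok · (3,1)@ 4/6 unhappy · (3,2)% 3/6 unhappy
Row 4: (4,1)@ 3/4 ok · (4,2)@ 2/4 unhappy · (4,3)% 1/2 unhappy
Unsatisfied: (0,2), (1,3), (2,2), (3,1), (3,2), (4,2), (4,3) — 7 in total.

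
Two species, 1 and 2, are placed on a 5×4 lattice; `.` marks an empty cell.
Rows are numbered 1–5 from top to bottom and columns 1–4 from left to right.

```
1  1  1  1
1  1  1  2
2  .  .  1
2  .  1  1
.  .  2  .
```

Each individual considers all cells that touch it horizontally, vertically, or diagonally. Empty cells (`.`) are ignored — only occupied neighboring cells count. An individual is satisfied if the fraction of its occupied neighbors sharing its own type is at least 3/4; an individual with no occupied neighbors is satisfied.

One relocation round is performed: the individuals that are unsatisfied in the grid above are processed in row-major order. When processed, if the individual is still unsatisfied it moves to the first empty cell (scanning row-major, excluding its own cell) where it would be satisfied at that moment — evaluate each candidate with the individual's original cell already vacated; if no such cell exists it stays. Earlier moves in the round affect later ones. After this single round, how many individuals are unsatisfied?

Initially unsatisfied (in order): (1,4), (2,4), (3,1), (4,3), (4,4), (5,3).
  (1,4) → (3,3).
  (2,4) → (5,1).
  (3,1) → (5,2).
  (4,3) → (1,4).
  (4,4) → (2,4).
  (5,3): now satisfied by earlier moves; stays.
Resulting grid:
1 1 1 1
1 1 1 1
. . 1 1
2 . . .
2 2 2 .
All satisfied now.

0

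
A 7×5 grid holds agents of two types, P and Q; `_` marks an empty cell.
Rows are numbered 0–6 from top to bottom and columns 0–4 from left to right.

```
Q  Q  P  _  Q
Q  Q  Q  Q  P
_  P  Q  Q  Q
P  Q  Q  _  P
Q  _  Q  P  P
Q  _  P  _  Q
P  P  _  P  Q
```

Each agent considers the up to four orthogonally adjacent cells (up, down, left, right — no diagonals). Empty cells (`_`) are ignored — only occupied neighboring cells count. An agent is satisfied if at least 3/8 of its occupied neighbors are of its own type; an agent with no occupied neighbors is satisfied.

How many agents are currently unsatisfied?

(0,0)Q 2/2 ok
(0,1)Q 2/3 ok
(0,2)P 0/2 unhappy
(0,4)Q 0/1 unhappy
(1,0)Q 2/2 ok
(1,1)Q 3/4 ok
(1,2)Q 3/4 ok
(1,3)Q 2/3 ok
(1,4)P 0/3 unhappy
(2,1)P 0/3 unhappy
(2,2)Q 3/4 ok
(2,3)Q 3/3 ok
(2,4)Q 1/3 unhappy
(3,0)P 0/2 unhappy
(3,1)Q 1/3 unhappy
(3,2)Q 3/3 ok
(3,4)P 1/2 ok
(4,0)Q 1/2 ok
(4,2)Q 1/3 unhappy
(4,3)P 1/2 ok
(4,4)P 2/3 ok
(5,0)Q 1/2 ok
(5,2)P 0/1 unhappy
(5,4)Q 1/2 ok
(6,0)P 1/2 ok
(6,1)P 1/1 ok
(6,3)P 0/1 unhappy
(6,4)Q 1/2 ok
Unsatisfied: (0,2), (0,4), (1,4), (2,1), (2,4), (3,0), (3,1), (4,2), (5,2), (6,3) — 10 in total.

10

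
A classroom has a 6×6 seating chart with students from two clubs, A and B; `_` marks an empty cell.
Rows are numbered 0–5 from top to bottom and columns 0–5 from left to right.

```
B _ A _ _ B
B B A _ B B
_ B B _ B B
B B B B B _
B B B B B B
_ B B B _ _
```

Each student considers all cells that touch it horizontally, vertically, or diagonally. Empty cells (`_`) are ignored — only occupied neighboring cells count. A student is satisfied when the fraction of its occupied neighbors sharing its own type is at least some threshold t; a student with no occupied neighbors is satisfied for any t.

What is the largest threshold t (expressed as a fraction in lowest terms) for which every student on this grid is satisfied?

1/4

(0,0)B 2/2
(0,2)A 1/2
(0,5)B 2/2
(1,0)B 3/3
(1,1)B 4/6
(1,2)A 1/4
(1,4)B 4/4
(1,5)B 4/4
(2,1)B 6/7
(2,2)B 5/6
(2,4)B 5/5
(2,5)B 4/4
(3,0)B 4/4
(3,1)B 7/7
(3,2)B 7/7
(3,3)B 7/7
(3,4)B 6/6
(4,0)B 4/4
(4,1)B 7/7
(4,2)B 8/8
(4,3)B 7/7
(4,4)B 5/5
(4,5)B 2/2
(5,1)B 4/4
(5,2)B 5/5
(5,3)B 4/4
The smallest same-type fraction is 1/4 at (1,2), which reduces to 1/4. Any threshold above that leaves this student unsatisfied.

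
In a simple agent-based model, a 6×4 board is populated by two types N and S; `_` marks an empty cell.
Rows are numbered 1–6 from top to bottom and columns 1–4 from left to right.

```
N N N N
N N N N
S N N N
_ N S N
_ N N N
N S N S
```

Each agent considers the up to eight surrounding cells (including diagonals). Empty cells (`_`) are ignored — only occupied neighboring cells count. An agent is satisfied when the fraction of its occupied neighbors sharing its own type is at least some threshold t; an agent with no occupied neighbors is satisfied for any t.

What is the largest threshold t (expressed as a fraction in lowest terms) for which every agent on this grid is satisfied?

0/1

Row 1: (1,1)N 3/3 · (1,2)N 5/5 · (1,3)N 5/5 · (1,4)N 3/3
Row 2: (2,1)N 4/5 · (2,2)N 7/8 · (2,3)N 8/8 · (2,4)N 5/5
Row 3: (3,1)S 0/4 · (3,2)N 5/7 · (3,3)N 7/8 · (3,4)N 4/5
Row 4: (4,2)N 4/6 · (4,3)S 0/8 · (4,4)N 4/5
Row 5: (5,2)N 4/6 · (5,3)N 5/8 · (5,4)N 3/5
Row 6: (6,1)N 1/2 · (6,2)S 0/4 · (6,3)N 3/5 · (6,4)S 0/3
The smallest same-type fraction is 0/4 at (3,1), which reduces to 0/1. Any threshold above that leaves this agent unsatisfied.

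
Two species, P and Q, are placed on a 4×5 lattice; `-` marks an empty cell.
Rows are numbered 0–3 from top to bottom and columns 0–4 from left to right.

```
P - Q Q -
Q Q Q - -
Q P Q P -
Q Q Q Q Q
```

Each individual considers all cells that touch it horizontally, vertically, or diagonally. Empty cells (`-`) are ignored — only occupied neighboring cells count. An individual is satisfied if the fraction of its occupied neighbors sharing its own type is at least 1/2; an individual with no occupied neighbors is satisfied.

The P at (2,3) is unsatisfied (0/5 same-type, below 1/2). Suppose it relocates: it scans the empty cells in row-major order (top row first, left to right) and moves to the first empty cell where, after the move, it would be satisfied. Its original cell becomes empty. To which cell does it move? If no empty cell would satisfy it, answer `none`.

Vacating (2,3). Empty cells in order:
  (0,1): 1/5 same-type → still unsatisfied.
  (0,4): 0/1 same-type → still unsatisfied.
  (1,3): 0/4 same-type → still unsatisfied.
  (1,4): 0/1 same-type → still unsatisfied.
  (2,4): 0/2 same-type → still unsatisfied.

none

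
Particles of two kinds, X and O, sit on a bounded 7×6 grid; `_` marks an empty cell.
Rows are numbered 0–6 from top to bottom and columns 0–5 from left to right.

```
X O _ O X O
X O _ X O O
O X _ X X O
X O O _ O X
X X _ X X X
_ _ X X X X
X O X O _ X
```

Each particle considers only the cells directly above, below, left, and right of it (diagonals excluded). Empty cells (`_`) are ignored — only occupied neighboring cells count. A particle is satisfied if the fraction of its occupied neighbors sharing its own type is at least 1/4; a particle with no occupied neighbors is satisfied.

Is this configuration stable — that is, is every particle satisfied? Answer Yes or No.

(0,0)X 1/2 ok
(0,1)O 1/2 ok
(0,3)O 0/2 unhappy
(0,4)X 0/3 unhappy
(0,5)O 1/2 ok
(1,0)X 1/3 ok
(1,1)O 1/3 ok
(1,3)X 1/3 ok
(1,4)O 1/4 ok
(1,5)O 3/3 ok
(2,0)O 0/3 unhappy
(2,1)X 0/3 unhappy
(2,3)X 2/2 ok
(2,4)X 1/4 ok
(2,5)O 1/3 ok
(3,0)X 1/3 ok
(3,1)O 1/4 ok
(3,2)O 1/1 ok
(3,4)O 0/3 unhappy
(3,5)X 1/3 ok
(4,0)X 2/2 ok
(4,1)X 1/2 ok
(4,3)X 2/2 ok
(4,4)X 3/4 ok
(4,5)X 3/3 ok
(5,2)X 2/2 ok
(5,3)X 3/4 ok
(5,4)X 3/3 ok
(5,5)X 3/3 ok
(6,0)X 0/1 unhappy
(6,1)O 0/2 unhappy
(6,2)X 1/3 ok
(6,3)O 0/2 unhappy
(6,5)X 1/1 ok
For instance (0,3) has only 0/2 same-type neighbors, below 1/4.

No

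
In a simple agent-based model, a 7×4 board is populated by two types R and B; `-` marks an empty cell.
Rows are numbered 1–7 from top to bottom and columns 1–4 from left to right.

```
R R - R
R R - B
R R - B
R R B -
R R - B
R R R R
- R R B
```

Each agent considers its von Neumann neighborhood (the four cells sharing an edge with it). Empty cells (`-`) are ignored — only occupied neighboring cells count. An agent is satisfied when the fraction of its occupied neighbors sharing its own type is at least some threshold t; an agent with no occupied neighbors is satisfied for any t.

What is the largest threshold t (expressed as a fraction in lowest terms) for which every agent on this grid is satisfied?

0/1

Row 1: (1,1)R 2/2 · (1,2)R 2/2 · (1,4)R 0/1
Row 2: (2,1)R 3/3 · (2,2)R 3/3 · (2,4)B 1/2
Row 3: (3,1)R 3/3 · (3,2)R 3/3 · (3,4)B 1/1
Row 4: (4,1)R 3/3 · (4,2)R 3/4 · (4,3)B 0/1
Row 5: (5,1)R 3/3 · (5,2)R 3/3 · (5,4)B 0/1
Row 6: (6,1)R 2/2 · (6,2)R 4/4 · (6,3)R 3/3 · (6,4)R 1/3
Row 7: (7,2)R 2/2 · (7,3)R 2/3 · (7,4)B 0/2
The smallest same-type fraction is 0/1 at (1,4), which reduces to 0/1. Any threshold above that leaves this agent unsatisfied.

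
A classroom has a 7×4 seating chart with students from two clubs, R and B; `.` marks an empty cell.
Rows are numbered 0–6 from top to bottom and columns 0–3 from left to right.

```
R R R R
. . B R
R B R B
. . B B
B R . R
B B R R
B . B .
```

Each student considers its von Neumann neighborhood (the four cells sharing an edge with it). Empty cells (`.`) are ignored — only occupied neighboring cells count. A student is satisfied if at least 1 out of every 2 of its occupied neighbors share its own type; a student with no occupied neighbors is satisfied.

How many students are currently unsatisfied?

10

Row 0: (0,0)R 1/1 ok · (0,1)R 2/2 ok · (0,2)R 2/3 ok · (0,3)R 2/2 ok
Row 1: (1,2)B 0/3 unhappy · (1,3)R 1/3 unhappy
Row 2: (2,0)R 0/1 unhappy · (2,1)B 0/2 unhappy · (2,2)R 0/4 unhappy · (2,3)B 1/3 unhappy
Row 3: (3,2)B 1/2 ok · (3,3)B 2/3 ok
Row 4: (4,0)B 1/2 ok · (4,1)R 0/2 unhappy · (4,3)R 1/2 ok
Row 5: (5,0)B 3/3 ok · (5,1)B 1/3 unhappy · (5,2)R 1/3 unhappy · (5,3)R 2/2 ok
Row 6: (6,0)B 1/1 ok · (6,2)B 0/1 unhappy
Unsatisfied: (1,2), (1,3), (2,0), (2,1), (2,2), (2,3), (4,1), (5,1), (5,2), (6,2) — 10 in total.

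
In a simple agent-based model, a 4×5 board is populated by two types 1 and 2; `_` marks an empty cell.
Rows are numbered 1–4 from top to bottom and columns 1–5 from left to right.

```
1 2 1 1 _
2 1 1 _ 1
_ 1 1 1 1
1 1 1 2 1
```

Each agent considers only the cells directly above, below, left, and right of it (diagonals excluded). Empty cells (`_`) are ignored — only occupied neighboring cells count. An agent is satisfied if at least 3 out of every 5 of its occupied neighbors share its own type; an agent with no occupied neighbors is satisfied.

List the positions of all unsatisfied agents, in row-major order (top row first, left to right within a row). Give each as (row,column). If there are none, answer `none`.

(1,1), (1,2), (2,1), (2,2), (4,4), (4,5)

Row 1: (1,1)1 0/2 not · (1,2)2 0/3 not · (1,3)1 2/3 satisfied · (1,4)1 1/1 satisfied
Row 2: (2,1)2 0/2 not · (2,2)1 2/4 not · (2,3)1 3/3 satisfied · (2,5)1 1/1 satisfied
Row 3: (3,2)1 3/3 satisfied · (3,3)1 4/4 satisfied · (3,4)1 2/3 satisfied · (3,5)1 3/3 satisfied
Row 4: (4,1)1 1/1 satisfied · (4,2)1 3/3 satisfied · (4,3)1 2/3 satisfied · (4,4)2 0/3 not · (4,5)1 1/2 not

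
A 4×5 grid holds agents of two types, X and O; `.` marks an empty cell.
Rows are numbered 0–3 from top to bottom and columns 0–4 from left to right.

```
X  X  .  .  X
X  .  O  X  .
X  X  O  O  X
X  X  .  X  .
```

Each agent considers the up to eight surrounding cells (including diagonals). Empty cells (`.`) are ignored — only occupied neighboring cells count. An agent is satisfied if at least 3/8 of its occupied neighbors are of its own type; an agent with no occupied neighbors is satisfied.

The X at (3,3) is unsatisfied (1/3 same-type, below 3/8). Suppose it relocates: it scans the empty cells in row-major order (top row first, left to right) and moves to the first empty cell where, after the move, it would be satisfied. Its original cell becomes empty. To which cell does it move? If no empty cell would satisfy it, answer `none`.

Vacating (3,3). Empty cells in order:
  (0,2): 2/3 same-type → satisfied — stop here.

(0,2)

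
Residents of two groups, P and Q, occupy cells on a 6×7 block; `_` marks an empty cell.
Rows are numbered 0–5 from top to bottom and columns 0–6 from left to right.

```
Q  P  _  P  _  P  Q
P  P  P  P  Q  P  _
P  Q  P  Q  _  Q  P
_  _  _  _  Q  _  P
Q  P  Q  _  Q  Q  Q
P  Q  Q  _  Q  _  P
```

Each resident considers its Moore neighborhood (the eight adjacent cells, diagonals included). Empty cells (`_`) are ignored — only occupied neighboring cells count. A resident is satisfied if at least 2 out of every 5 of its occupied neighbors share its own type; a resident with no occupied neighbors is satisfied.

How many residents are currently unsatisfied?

(0,0)Q 0/3 unhappy
(0,1)P 3/4 ok
(0,3)P 2/3 ok
(0,5)P 1/3 unhappy
(0,6)Q 0/2 unhappy
(1,0)P 3/5 ok
(1,1)P 5/7 ok
(1,2)P 5/7 ok
(1,3)P 3/5 ok
(1,4)Q 2/6 unhappy
(1,5)P 2/5 ok
(2,0)P 2/3 ok
(2,1)Q 0/5 unhappy
(2,2)P 3/5 ok
(2,3)Q 2/5 ok
(2,5)Q 2/5 ok
(2,6)P 2/3 ok
(3,4)Q 4/4 ok
(3,6)P 1/4 unhappy
(4,0)Q 1/3 unhappy
(4,1)P 1/5 unhappy
(4,2)Q 2/3 ok
(4,4)Q 3/3 ok
(4,5)Q 4/6 ok
(4,6)Q 1/3 unhappy
(5,0)P 1/3 unhappy
(5,1)Q 3/5 ok
(5,2)Q 2/3 ok
(5,4)Q 2/2 ok
(5,6)P 0/2 unhappy
Unsatisfied: (0,0), (0,5), (0,6), (1,4), (2,1), (3,6), (4,0), (4,1), (4,6), (5,0), (5,6) — 11 in total.

11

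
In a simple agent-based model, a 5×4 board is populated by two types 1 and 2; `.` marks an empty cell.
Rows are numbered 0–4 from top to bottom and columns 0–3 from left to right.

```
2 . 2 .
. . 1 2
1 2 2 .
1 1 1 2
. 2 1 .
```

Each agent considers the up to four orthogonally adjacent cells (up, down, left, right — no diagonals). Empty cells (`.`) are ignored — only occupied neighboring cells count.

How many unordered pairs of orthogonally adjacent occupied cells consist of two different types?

9

Scan each occupied cell's neighbors to the right and below so each pair is counted once.
From row 0: 1 unlike of 1 pairs (running 1/1).
From row 1: 2 unlike of 2 pairs (running 3/3).
From row 2: 3 unlike of 5 pairs (running 6/8).
From row 3: 2 unlike of 5 pairs (running 8/13).
From row 4: 1 unlike of 1 pairs (running 9/14).
Total adjacent occupied pairs: 14; unlike-type pairs: 9.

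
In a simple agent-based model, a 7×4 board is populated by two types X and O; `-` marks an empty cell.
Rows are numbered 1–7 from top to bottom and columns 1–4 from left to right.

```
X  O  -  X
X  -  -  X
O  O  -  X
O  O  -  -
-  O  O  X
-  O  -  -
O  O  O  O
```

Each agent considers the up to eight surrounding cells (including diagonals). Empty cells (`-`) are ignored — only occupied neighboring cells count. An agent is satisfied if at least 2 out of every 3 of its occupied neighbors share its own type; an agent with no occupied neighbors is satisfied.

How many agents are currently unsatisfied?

(1,1)X 1/2 not
(1,2)O 0/2 not
(1,4)X 1/1 satisfied
(2,1)X 1/4 not
(2,4)X 2/2 satisfied
(3,1)O 3/4 satisfied
(3,2)O 3/4 satisfied
(3,4)X 1/1 satisfied
(4,1)O 4/4 satisfied
(4,2)O 5/5 satisfied
(5,2)O 4/4 satisfied
(5,3)O 3/4 satisfied
(5,4)X 0/1 not
(6,2)O 5/5 satisfied
(7,1)O 2/2 satisfied
(7,2)O 3/3 satisfied
(7,3)O 3/3 satisfied
(7,4)O 1/1 satisfied
Unsatisfied: (1,1), (1,2), (2,1), (5,4) — 4 in total.

4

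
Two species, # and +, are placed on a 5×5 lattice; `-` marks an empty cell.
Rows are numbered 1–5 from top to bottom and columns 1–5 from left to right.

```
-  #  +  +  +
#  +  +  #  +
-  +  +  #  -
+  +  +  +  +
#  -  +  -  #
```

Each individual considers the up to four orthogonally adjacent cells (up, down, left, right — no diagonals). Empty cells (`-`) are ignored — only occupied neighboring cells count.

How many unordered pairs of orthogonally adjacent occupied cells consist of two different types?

Scan each occupied cell's neighbors to the right and below so each pair is counted once.
Row 1: #(1,2)–+(1,3)≠ #(1,2)–+(2,2)≠ +(1,3)–+(1,4)= +(1,3)–+(2,3)= +(1,4)–+(1,5)= +(1,4)–#(2,4)≠ +(1,5)–+(2,5)=  → 3/7 unlike.
Row 2: #(2,1)–+(2,2)≠ +(2,2)–+(2,3)= +(2,2)–+(3,2)= +(2,3)–#(2,4)≠ +(2,3)–+(3,3)= #(2,4)–+(2,5)≠ #(2,4)–#(3,4)=  → 3/7 unlike.
Row 3: +(3,2)–+(3,3)= +(3,2)–+(4,2)= +(3,3)–#(3,4)≠ +(3,3)–+(4,3)= #(3,4)–+(4,4)≠  → 2/5 unlike.
Row 4: +(4,1)–+(4,2)= +(4,1)–#(5,1)≠ +(4,2)–+(4,3)= +(4,3)–+(4,4)= +(4,3)–+(5,3)= +(4,4)–+(4,5)= +(4,5)–#(5,5)≠  → 2/7 unlike.
Total adjacent occupied pairs: 26; unlike-type pairs: 10.

10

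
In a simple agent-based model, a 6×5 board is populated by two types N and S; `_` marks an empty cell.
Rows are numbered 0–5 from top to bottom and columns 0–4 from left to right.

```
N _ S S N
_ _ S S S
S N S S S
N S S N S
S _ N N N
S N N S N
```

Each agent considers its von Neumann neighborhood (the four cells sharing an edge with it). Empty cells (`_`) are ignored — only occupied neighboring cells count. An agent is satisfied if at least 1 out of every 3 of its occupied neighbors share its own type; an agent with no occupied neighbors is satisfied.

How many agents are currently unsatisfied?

Row 0: (0,0)N 0/0 ok · (0,2)S 2/2 ok · (0,3)S 2/3 ok · (0,4)N 0/2 unhappy
Row 1: (1,2)S 3/3 ok · (1,3)S 4/4 ok · (1,4)S 2/3 ok
Row 2: (2,0)S 0/2 unhappy · (2,1)N 0/3 unhappy · (2,2)S 3/4 ok · (2,3)S 3/4 ok · (2,4)S 3/3 ok
Row 3: (3,0)N 0/3 unhappy · (3,1)S 1/3 ok · (3,2)S 2/4 ok · (3,3)N 1/4 unhappy · (3,4)S 1/3 ok
Row 4: (4,0)S 1/2 ok · (4,2)N 2/3 ok · (4,3)N 3/4 ok · (4,4)N 2/3 ok
Row 5: (5,0)S 1/2 ok · (5,1)N 1/2 ok · (5,2)N 2/3 ok · (5,3)S 0/3 unhappy · (5,4)N 1/2 ok
Unsatisfied: (0,4), (2,0), (2,1), (3,0), (3,3), (5,3) — 6 in total.

6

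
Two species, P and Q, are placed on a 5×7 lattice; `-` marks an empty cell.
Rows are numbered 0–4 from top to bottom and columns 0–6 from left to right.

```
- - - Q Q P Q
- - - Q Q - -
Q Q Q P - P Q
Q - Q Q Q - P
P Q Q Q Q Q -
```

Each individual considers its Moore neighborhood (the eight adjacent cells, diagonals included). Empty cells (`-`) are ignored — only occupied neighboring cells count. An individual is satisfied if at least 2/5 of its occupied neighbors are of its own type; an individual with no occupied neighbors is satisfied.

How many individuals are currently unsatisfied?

(0,3)Q 3/3 ok
(0,4)Q 3/4 ok
(0,5)P 0/3 unhappy
(0,6)Q 0/1 unhappy
(1,3)Q 4/5 ok
(1,4)Q 3/6 ok
(2,0)Q 2/2 ok
(2,1)Q 4/4 ok
(2,2)Q 4/5 ok
(2,3)P 0/6 unhappy
(2,5)P 1/4 unhappy
(2,6)Q 0/2 unhappy
(3,0)Q 3/4 ok
(3,2)Q 6/7 ok
(3,3)Q 6/7 ok
(3,4)Q 4/6 ok
(3,6)P 1/3 unhappy
(4,0)P 0/2 unhappy
(4,1)Q 3/4 ok
(4,2)Q 4/4 ok
(4,3)Q 5/5 ok
(4,4)Q 4/4 ok
(4,5)Q 2/3 ok
Unsatisfied: (0,5), (0,6), (2,3), (2,5), (2,6), (3,6), (4,0) — 7 in total.

7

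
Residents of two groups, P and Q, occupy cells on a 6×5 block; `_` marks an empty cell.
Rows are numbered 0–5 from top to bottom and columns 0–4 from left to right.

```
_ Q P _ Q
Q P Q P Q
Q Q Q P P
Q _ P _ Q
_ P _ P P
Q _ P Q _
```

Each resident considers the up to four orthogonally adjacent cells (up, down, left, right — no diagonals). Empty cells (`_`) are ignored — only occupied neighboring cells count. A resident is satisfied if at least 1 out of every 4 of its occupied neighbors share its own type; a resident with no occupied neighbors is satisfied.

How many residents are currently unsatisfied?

(0,1)Q 0/2 unhappy
(0,2)P 0/2 unhappy
(0,4)Q 1/1 ok
(1,0)Q 1/2 ok
(1,1)P 0/4 unhappy
(1,2)Q 1/4 ok
(1,3)P 1/3 ok
(1,4)Q 1/3 ok
(2,0)Q 3/3 ok
(2,1)Q 2/3 ok
(2,2)Q 2/4 ok
(2,3)P 2/3 ok
(2,4)P 1/3 ok
(3,0)Q 1/1 ok
(3,2)P 0/1 unhappy
(3,4)Q 0/2 unhappy
(4,1)P 0/0 ok
(4,3)P 1/2 ok
(4,4)P 1/2 ok
(5,0)Q 0/0 ok
(5,2)P 0/1 unhappy
(5,3)Q 0/2 unhappy
Unsatisfied: (0,1), (0,2), (1,1), (3,2), (3,4), (5,2), (5,3) — 7 in total.

7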